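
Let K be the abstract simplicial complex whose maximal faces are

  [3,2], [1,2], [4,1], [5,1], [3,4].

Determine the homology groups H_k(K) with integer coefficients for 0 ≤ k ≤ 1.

H_0 ≅ Z,  H_1 ≅ Z.

Fix the vertex order 1 < 2 < 3 < 4 < 5 and write every simplex with vertices in increasing order. Then dim K = 1 and the simplices of K are:

  0-simplices (5): [1], [2], [3], [4], [5]
  1-simplices (5): [1,2], [1,4], [1,5], [2,3], [3,4]

so the chain groups are C_0 ≅ Z^5, C_1 ≅ Z^5.

Boundary ∂_1: C_1 → C_0 sends each edge [p,q] (with p < q) to q − p.
This gives a 5×5 integer matrix of rank 4; reducing to Smith normal form yields diagonal entries (1,1,1,1).

Reading off H_k = ker ∂_k / im ∂_{k+1}:

  H_0: rank C_0 − rank ∂_1 = 5 − 4 = 1, and the invariant factors of ∂_1 are all 1, so H_0 = Z.
  H_1: rank ker ∂_1 − rank ∂_2 = (5 − 4) − 0 = 1, and there is no ∂_2, so H_1 = Z.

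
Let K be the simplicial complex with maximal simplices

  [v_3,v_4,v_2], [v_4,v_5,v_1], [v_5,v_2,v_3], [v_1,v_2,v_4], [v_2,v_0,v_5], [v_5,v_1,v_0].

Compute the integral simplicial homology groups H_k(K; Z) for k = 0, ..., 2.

Take the total order v_0 < v_1 < v_2 < v_3 < v_4 < v_5 on the vertex set. Then K (dimension 2) consists of the simplices:

  0-simplices (6): [v_0], [v_1], [v_2], [v_3], [v_4], [v_5]
  1-simplices (12): [v_0,v_1], [v_0,v_2], [v_0,v_5], [v_1,v_2], [v_1,v_4], [v_1,v_5], [v_2,v_3], [v_2,v_4], [v_2,v_5], [v_3,v_4], [v_3,v_5], [v_4,v_5]
  2-simplices (6): [v_0,v_1,v_5], [v_0,v_2,v_5], [v_1,v_2,v_4], [v_1,v_4,v_5], [v_2,v_3,v_4], [v_2,v_3,v_5]

giving chain groups C_0 ≅ Z^6, C_1 ≅ Z^12, C_2 ≅ Z^6.

∂_1: C_1 → C_0 is given by ∂[p,q] = [q] − [p]. For instance
  ∂[v_1,v_5] = [v_5] − [v_1].
The 6×12 boundary matrix has rank 5 and Smith normal form diag(1,1,1,1,1).

∂_2: C_2 → C_1 acts by ∂[p,q,r] = [q,r] − [p,r] + [p,q]. For instance
  ∂[v_1,v_2,v_4] = [v_2,v_4] − [v_1,v_4] + [v_1,v_2],
  ∂[v_1,v_4,v_5] = [v_4,v_5] − [v_1,v_5] + [v_1,v_4].
The resulting 12×6 matrix has rank 6, and its Smith normal form has invariant factors (1,1,1,1,1,1).

Computing H_k = (kernel of ∂_k) / (image of ∂_{k+1}):

  H_0: rank C_0 − rank ∂_1 = 6 − 5 = 1, and the invariant factors of ∂_1 are all 1, so H_0 = Z.
  H_1: rank ker ∂_1 − rank ∂_2 = (12 − 5) − 6 = 1, and the invariant factors of ∂_2 are all 1, so H_1 = Z.
  H_2: rank ker ∂_2 − rank ∂_3 = (6 − 6) − 0 = 0, and there is no ∂_3, so H_2 = 0.

As a check, the Euler characteristic is 6 − 12 + 6 = 0, which agrees with 1 − 1 + 0 = 0.

H_0 = Z,  H_1 = Z,  H_2 = 0.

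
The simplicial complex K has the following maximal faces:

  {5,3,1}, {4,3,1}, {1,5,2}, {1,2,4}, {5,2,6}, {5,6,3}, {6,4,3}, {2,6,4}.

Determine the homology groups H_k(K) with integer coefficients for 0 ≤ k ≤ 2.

H_0 ≅ Z,  H_1 = 0,  H_2 ≅ Z.

Take the total order 1 < 2 < 3 < 4 < 5 < 6 on the vertex set. Then K (dimension 2) consists of the simplices:

  0-simplices (6): [1], [2], [3], [4], [5], [6]
  1-simplices (12): [1,2], [1,3], [1,4], [1,5], [2,4], [2,5], [2,6], [3,4], [3,5], [3,6], [4,6], [5,6]
  2-simplices (8): [1,2,4], [1,2,5], [1,3,4], [1,3,5], [2,4,6], [2,5,6], [3,4,6], [3,5,6]

so the chain groups are C_0 ≅ Z^6, C_1 ≅ Z^12, C_2 ≅ Z^8.

The boundary map ∂_1: C_1 → C_0 maps an edge to its endpoints' difference, ∂[p,q] = q − p. For instance
  ∂[2,5] = [5] − [2].
The resulting 6×12 matrix has rank 5, and its Smith normal form has invariant factors (1,1,1,1,1).

∂_2: C_2 → C_1 sends each 2-simplex [p,q,r] to [q,r] − [p,r] + [p,q]. For instance
  ∂[3,5,6] = [5,6] − [3,6] + [3,5],
  ∂[1,3,4] = [3,4] − [1,4] + [1,3].
As a 12×8 matrix over Z this has rank 7, with invariant factors (1,1,1,1,1,1,1).

From H_k ≅ ker(∂_k) / im(∂_{k+1}) we obtain:

  H_0: rank C_0 − rank ∂_1 = 6 − 5 = 1, and the invariant factors of ∂_1 are all 1, so H_0 ≅ Z.
  H_1: rank ker ∂_1 − rank ∂_2 = (12 − 5) − 7 = 0, and the invariant factors of ∂_2 are all 1, so H_1 ≅ 0.
  H_2: rank ker ∂_2 − rank ∂_3 = (8 − 7) − 0 = 1, and there is no ∂_3, so H_2 ≅ Z.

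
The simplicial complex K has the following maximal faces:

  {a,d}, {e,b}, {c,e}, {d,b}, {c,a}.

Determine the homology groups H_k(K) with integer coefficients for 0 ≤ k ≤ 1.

Take the total order a < b < c < d < e on the vertex set. Then K (dimension 1) consists of the simplices:

  0-simplices (5): a, b, c, d, e
  1-simplices (5): ac, ad, bd, be, ce

so the chain groups are C_0 ≅ Z^5, C_1 ≅ Z^5.

Boundary ∂_1: C_1 → C_0 is given by ∂[p,q] = [q] − [p]. For instance
  ∂ce = e − c.
This gives a 5×5 integer matrix of rank 4; reducing to Smith normal form yields diagonal entries (1,1,1,1).

Computing H_k = (kernel of ∂_k) / (image of ∂_{k+1}):

  H_0: rank C_0 − rank ∂_1 = 5 − 4 = 1, and the invariant factors of ∂_1 are all 1, so H_0 ≅ Z.
  H_1: rank ker ∂_1 − rank ∂_2 = (5 − 4) − 0 = 1, and there is no ∂_2, so H_1 ≅ Z.

H_0 = Z,  H_1 = Z.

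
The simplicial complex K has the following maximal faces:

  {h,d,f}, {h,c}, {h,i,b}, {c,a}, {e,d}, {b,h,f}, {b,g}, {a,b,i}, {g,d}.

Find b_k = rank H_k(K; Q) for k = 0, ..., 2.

Order the vertices as a < b < c < d < e < f < g < h < i. Listing each simplex with vertices in this order, K has dimension 2 with simplices:

  0-simplices (9): a, b, c, d, e, f, g, h, i
  1-simplices (14): ab, ac, ai, bf, bg, bh, bi, ch, de, df, dg, dh, fh, hi
  2-simplices (4): abi, bfh, bhi, dfh

so the chain groups are C_0 ≅ Z^9, C_1 ≅ Z^14, C_2 ≅ Z^4.

The boundary map ∂_1: C_1 → C_0 is given by ∂[p,q] = [q] − [p]. For instance
  ∂fh = h − f.
The 9×14 boundary matrix has rank 8 and Smith normal form diag(1,1,1,1,1,1,1,1).

∂_2: C_2 → C_1 sends each 2-simplex [p,q,r] to [q,r] − [p,r] + [p,q]. For instance
  ∂abi = bi − ai + ab,
  ∂dfh = fh − dh + df.
This gives a 14×4 integer matrix of rank 4; reducing to Smith normal form yields diagonal entries (1,1,1,1).

From H_k ≅ ker(∂_k) / im(∂_{k+1}) we obtain:

  H_0: rank C_0 − rank ∂_1 = 9 − 8 = 1, and the invariant factors of ∂_1 are all 1, so H_0 = Z.
  H_1: rank ker ∂_1 − rank ∂_2 = (14 − 8) − 4 = 2, and the invariant factors of ∂_2 are all 1, so H_1 = Z^2.
  H_2: rank ker ∂_2 − rank ∂_3 = (4 − 4) − 0 = 0, and there is no ∂_3, so H_2 = 0.

As a check, the Euler characteristic is 9 − 14 + 4 = -1, which agrees with 1 − 2 + 0 = -1.

Hence the Betti numbers are b_0 = 1, b_1 = 2, b_2 = 0.

b_0 = 1, b_1 = 2, b_2 = 0.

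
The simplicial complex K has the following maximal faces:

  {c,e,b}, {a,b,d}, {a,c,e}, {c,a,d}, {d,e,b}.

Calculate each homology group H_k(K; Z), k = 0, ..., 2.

Take the total order a < b < c < d < e on the vertex set. Then K (dimension 2) consists of the simplices:

  0-simplices (5): a, b, c, d, e
  1-simplices (10): ab, ac, ad, ae, bc, bd, be, cd, ce, de
  2-simplices (5): abd, acd, ace, bce, bde

so the chain groups are C_0 ≅ Z^5, C_1 ≅ Z^10, C_2 ≅ Z^5.

The boundary map ∂_1: C_1 → C_0 is given by ∂[p,q] = [q] − [p].
This gives a 5×10 integer matrix of rank 4; reducing to Smith normal form yields diagonal entries (1,1,1,1).

∂_2: C_2 → C_1 sends each 2-simplex [p,q,r] to [q,r] − [p,r] + [p,q]. For instance
  ∂bde = de − be + bd,
  ∂acd = cd − ad + ac.
The 10×5 boundary matrix has rank 5 and Smith normal form diag(1,1,1,1,1).

Computing H_k = (kernel of ∂_k) / (image of ∂_{k+1}):

  H_0: rank C_0 − rank ∂_1 = 5 − 4 = 1, and the invariant factors of ∂_1 are all 1, so H_0 = Z.
  H_1: rank ker ∂_1 − rank ∂_2 = (10 − 4) − 5 = 1, and the invariant factors of ∂_2 are all 1, so H_1 = Z.
  H_2: rank ker ∂_2 − rank ∂_3 = (5 − 5) − 0 = 0, and there is no ∂_3, so H_2 = 0.

(K is a triangulation of the Möbius band.)

H_0 = Z,  H_1 = Z,  H_2 = 0.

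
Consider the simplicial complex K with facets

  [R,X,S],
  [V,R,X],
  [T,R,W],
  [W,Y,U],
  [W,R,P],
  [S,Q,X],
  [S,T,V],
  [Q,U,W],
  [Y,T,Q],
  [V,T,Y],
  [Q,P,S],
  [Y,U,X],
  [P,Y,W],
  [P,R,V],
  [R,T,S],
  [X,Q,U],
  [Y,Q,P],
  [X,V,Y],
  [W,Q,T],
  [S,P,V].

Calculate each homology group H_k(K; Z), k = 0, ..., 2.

H_0 ≅ Z,  H_1 ≅ Z ⊕ Z_2,  H_2 = 0.

Order the vertices as P < Q < R < S < T < U < V < W < X < Y. Listing each simplex with vertices in this order, K has dimension 2 with simplices:

  0-simplices (10): P, Q, R, S, T, U, V, W, X, Y
  1-simplices (30): PQ, PR, PS, PV, PW, PY, QS, QT, QU, QW, QX, QY, RS, RT, RV, RW, RX, ST, SV, SX, TV, TW, TY, UW, UX, UY, VX, VY, WY, XY
  2-simplices (20): PQS, PQY, PRV, PRW, PSV, PWY, QSX, QTW, QTY, QUW, QUX, RST, RSX, RTW, RVX, STV, TVY, UWY, UXY, VXY

Hence C_0 ≅ Z^10, C_1 ≅ Z^30, C_2 ≅ Z^20.

The boundary map ∂_1: C_1 → C_0 is given by ∂[p,q] = [q] − [p]. For instance
  ∂SV = V − S.
The resulting 10×30 matrix has rank 9, and its Smith normal form has invariant factors (1,1,1,1,1,1,1,1,1).

The boundary map ∂_2: C_2 → C_1 maps a triangle to the signed sum of its edges. For instance
  ∂RST = ST − RT + RS,
  ∂QUX = UX − QX + QU.
The resulting 30×20 matrix has rank 20, and its Smith normal form has invariant factors (1,1,1,1,1,1,1,1,1,1,1,1,1,1,1,1,1,1,1,2).

Reading off H_k = ker ∂_k / im ∂_{k+1}:

  H_0: rank C_0 − rank ∂_1 = 10 − 9 = 1, and the invariant factors of ∂_1 are all 1, so H_0 = Z.
  H_1: rank ker ∂_1 − rank ∂_2 = (30 − 9) − 20 = 1, and ∂_2 has invariant factor 2 > 1, so H_1 = Z ⊕ Z_2.
  H_2: rank ker ∂_2 − rank ∂_3 = (20 − 20) − 0 = 0, and there is no ∂_3, so H_2 = 0.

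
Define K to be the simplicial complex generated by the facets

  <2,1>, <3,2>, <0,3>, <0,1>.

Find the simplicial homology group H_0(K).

We work with the vertex ordering 0 < 1 < 2 < 3. The simplices of K, each written with vertices in increasing order, are:

  0-simplices (4): [0], [1], [2], [3]
  1-simplices (4): [0,1], [0,3], [1,2], [2,3]

Hence C_0 ≅ Z^4, C_1 ≅ Z^4.

Boundary ∂_1: C_1 → C_0 is given by ∂[p,q] = [q] − [p]. For instance
  ∂[2,3] = [3] − [2].
This gives a 4×4 integer matrix of rank 3; reducing to Smith normal form yields diagonal entries (1,1,1).

Reading off H_k = ker ∂_k / im ∂_{k+1}:

  H_0: rank C_0 − rank ∂_1 = 4 − 3 = 1, and the invariant factors of ∂_1 are all 1, so H_0 ≅ Z.

H_0 ≅ Z.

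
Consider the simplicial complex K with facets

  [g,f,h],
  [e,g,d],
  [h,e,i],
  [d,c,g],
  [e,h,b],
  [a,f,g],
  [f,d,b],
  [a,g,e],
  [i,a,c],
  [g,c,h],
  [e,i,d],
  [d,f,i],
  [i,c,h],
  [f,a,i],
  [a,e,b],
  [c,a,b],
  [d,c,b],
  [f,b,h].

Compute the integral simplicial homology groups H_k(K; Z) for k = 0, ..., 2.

Take the total order a < b < c < d < e < f < g < h < i on the vertex set. Then K (dimension 2) consists of the simplices:

  0-simplices (9): a, b, c, d, e, f, g, h, i
  1-simplices (27): ab, ac, ae, af, ag, ai, bc, bd, be, bf, bh, cd, cg, ch, ci, de, df, dg, di, eg, eh, ei, fg, fh, fi, gh, hi
  2-simplices (18): abc, abe, aci, aeg, afg, afi, bcd, bdf, beh, bfh, cdg, cgh, chi, deg, dei, dfi, ehi, fgh

so the chain groups are C_0 ≅ Z^9, C_1 ≅ Z^27, C_2 ≅ Z^18.

∂_1: C_1 → C_0 maps an edge to its endpoints' difference, ∂[p,q] = q − p. For instance
  ∂cd = d − c.
The 9×27 boundary matrix has rank 8 and Smith normal form diag(1,1,1,1,1,1,1,1).

∂_2: C_2 → C_1 sends each 2-simplex [p,q,r] to [q,r] − [p,r] + [p,q]. For instance
  ∂abc = bc − ac + ab,
  ∂dei = ei − di + de.
The resulting 27×18 matrix has rank 17, and its Smith normal form has invariant factors (1,1,1,1,1,1,1,1,1,1,1,1,1,1,1,1,1).

Reading off H_k = ker ∂_k / im ∂_{k+1}:

  H_0: rank C_0 − rank ∂_1 = 9 − 8 = 1, and the invariant factors of ∂_1 are all 1, so H_0 = Z.
  H_1: rank ker ∂_1 − rank ∂_2 = (27 − 8) − 17 = 2, and the invariant factors of ∂_2 are all 1, so H_1 = Z^2.
  H_2: rank ker ∂_2 − rank ∂_3 = (18 − 17) − 0 = 1, and there is no ∂_3, so H_2 = Z.

As a check, the Euler characteristic is 9 − 27 + 18 = 0, which agrees with 1 − 2 + 1 = 0.

H_0 = Z,  H_1 = Z^2,  H_2 = Z.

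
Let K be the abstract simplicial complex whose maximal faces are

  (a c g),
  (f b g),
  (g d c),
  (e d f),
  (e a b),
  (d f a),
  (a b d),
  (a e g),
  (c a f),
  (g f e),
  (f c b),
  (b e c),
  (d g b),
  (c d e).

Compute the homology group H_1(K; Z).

H_1 ≅ Z^2.

Take the total order a < b < c < d < e < f < g on the vertex set. Then K (dimension 2) consists of the simplices:

  0-simplices (7): a, b, c, d, e, f, g
  1-simplices (21): ab, ac, ad, ae, af, ag, bc, bd, be, bf, bg, cd, ce, cf, cg, de, df, dg, ef, eg, fg
  2-simplices (14): abd, abe, acf, acg, adf, aeg, bce, bcf, bdg, bfg, cde, cdg, def, efg

Hence C_0 ≅ Z^7, C_1 ≅ Z^21, C_2 ≅ Z^14.

Boundary ∂_1: C_1 → C_0 sends each edge [p,q] (with p < q) to q − p.
This gives a 7×21 integer matrix of rank 6; reducing to Smith normal form yields diagonal entries (1,1,1,1,1,1).

∂_2: C_2 → C_1 maps a triangle to the signed sum of its edges. For instance
  ∂def = ef − df + de,
  ∂abd = bd − ad + ab.
As a 21×14 matrix over Z this has rank 13, with invariant factors (1,1,1,1,1,1,1,1,1,1,1,1,1).

Reading off H_k = ker ∂_k / im ∂_{k+1}:

  H_1: rank ker ∂_1 − rank ∂_2 = (21 − 6) − 13 = 2, and the invariant factors of ∂_2 are all 1, so H_1 ≅ Z^2.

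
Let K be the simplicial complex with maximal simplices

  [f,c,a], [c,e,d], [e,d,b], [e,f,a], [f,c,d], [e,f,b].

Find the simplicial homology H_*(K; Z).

H_0 ≅ Z,  H_1 ≅ Z,  H_2 = 0.

Fix the vertex order a < b < c < d < e < f and write every simplex with vertices in increasing order. Then dim K = 2 and the simplices of K are:

  0-simplices (6): a, b, c, d, e, f
  1-simplices (12): ac, ae, af, bd, be, bf, cd, ce, cf, de, df, ef
  2-simplices (6): acf, aef, bde, bef, cde, cdf

giving chain groups C_0 ≅ Z^6, C_1 ≅ Z^12, C_2 ≅ Z^6.

Boundary ∂_1: C_1 → C_0 sends each edge [p,q] (with p < q) to q − p.
As a 6×12 matrix over Z this has rank 5, with invariant factors (1,1,1,1,1).

∂_2: C_2 → C_1 sends each 2-simplex [p,q,r] to [q,r] − [p,r] + [p,q]. For instance
  ∂cde = de − ce + cd,
  ∂aef = ef − af + ae.
This gives a 12×6 integer matrix of rank 6; reducing to Smith normal form yields diagonal entries (1,1,1,1,1,1).

From H_k ≅ ker(∂_k) / im(∂_{k+1}) we obtain:

  H_0: rank C_0 − rank ∂_1 = 6 − 5 = 1, and the invariant factors of ∂_1 are all 1, so H_0 = Z.
  H_1: rank ker ∂_1 − rank ∂_2 = (12 − 5) − 6 = 1, and the invariant factors of ∂_2 are all 1, so H_1 = Z.
  H_2: rank ker ∂_2 − rank ∂_3 = (6 − 6) − 0 = 0, and there is no ∂_3, so H_2 = 0.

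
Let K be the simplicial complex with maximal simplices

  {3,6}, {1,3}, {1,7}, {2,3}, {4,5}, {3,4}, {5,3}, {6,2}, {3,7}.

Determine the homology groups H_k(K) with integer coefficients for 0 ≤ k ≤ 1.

Order the vertices as 1 < 2 < 3 < 4 < 5 < 6 < 7. Listing each simplex with vertices in this order, K has dimension 1 with simplices:

  0-simplices (7): [1], [2], [3], [4], [5], [6], [7]
  1-simplices (9): [1,3], [1,7], [2,3], [2,6], [3,4], [3,5], [3,6], [3,7], [4,5]

Hence C_0 ≅ Z^7, C_1 ≅ Z^9.

Boundary ∂_1: C_1 → C_0 maps an edge to its endpoints' difference, ∂[p,q] = q − p. For instance
  ∂[2,3] = [3] − [2].
The 7×9 boundary matrix has rank 6 and Smith normal form diag(1,1,1,1,1,1).

Now H_k = ker ∂_k / im ∂_{k+1}, so:

  H_0: rank C_0 − rank ∂_1 = 7 − 6 = 1, and the invariant factors of ∂_1 are all 1, so H_0 = Z.
  H_1: rank ker ∂_1 − rank ∂_2 = (9 − 6) − 0 = 3, and there is no ∂_2, so H_1 = Z^3.

As a check, the Euler characteristic is 7 − 9 = -2, which agrees with 1 − 3 = -2.

H_0 = Z,  H_1 = Z^3.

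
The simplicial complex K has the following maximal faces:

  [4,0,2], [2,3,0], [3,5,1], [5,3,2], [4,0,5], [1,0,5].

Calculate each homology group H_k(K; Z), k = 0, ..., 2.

H_0 = Z,  H_1 = Z,  H_2 = 0.

Order the vertices as 0 < 1 < 2 < 3 < 4 < 5. Listing each simplex with vertices in this order, K has dimension 2 with simplices:

  0-simplices (6): [0], [1], [2], [3], [4], [5]
  1-simplices (12): [0,1], [0,2], [0,3], [0,4], [0,5], [1,3], [1,5], [2,3], [2,4], [2,5], [3,5], [4,5]
  2-simplices (6): [0,1,5], [0,2,3], [0,2,4], [0,4,5], [1,3,5], [2,3,5]

Hence C_0 ≅ Z^6, C_1 ≅ Z^12, C_2 ≅ Z^6.

Boundary ∂_1: C_1 → C_0 sends each edge [p,q] (with p < q) to q − p. For instance
  ∂[1,5] = [5] − [1].
As a 6×12 matrix over Z this has rank 5, with invariant factors (1,1,1,1,1).

Boundary ∂_2: C_2 → C_1 acts by ∂[p,q,r] = [q,r] − [p,r] + [p,q]. For instance
  ∂[2,3,5] = [3,5] − [2,5] + [2,3],
  ∂[0,2,4] = [2,4] − [0,4] + [0,2].
This gives a 12×6 integer matrix of rank 6; reducing to Smith normal form yields diagonal entries (1,1,1,1,1,1).

Now H_k = ker ∂_k / im ∂_{k+1}, so:

  H_0: rank C_0 − rank ∂_1 = 6 − 5 = 1, and the invariant factors of ∂_1 are all 1, so H_0 ≅ Z.
  H_1: rank ker ∂_1 − rank ∂_2 = (12 − 5) − 6 = 1, and the invariant factors of ∂_2 are all 1, so H_1 ≅ Z.
  H_2: rank ker ∂_2 − rank ∂_3 = (6 − 6) − 0 = 0, and there is no ∂_3, so H_2 ≅ 0.

(K is a triangulation of the cylinder S^1 x I.)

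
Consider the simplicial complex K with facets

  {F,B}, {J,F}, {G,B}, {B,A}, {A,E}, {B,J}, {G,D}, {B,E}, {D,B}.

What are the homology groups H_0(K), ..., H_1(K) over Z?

Take the total order A < B < D < E < F < G < J on the vertex set. Then K (dimension 1) consists of the simplices:

  0-simplices (7): A, B, D, E, F, G, J
  1-simplices (9): AB, AE, BD, BE, BF, BG, BJ, DG, FJ

Hence C_0 ≅ Z^7, C_1 ≅ Z^9.

Boundary ∂_1: C_1 → C_0 is given by ∂[p,q] = [q] − [p]. For instance
  ∂DG = G − D.
The 7×9 boundary matrix has rank 6 and Smith normal form diag(1,1,1,1,1,1).

Now H_k = ker ∂_k / im ∂_{k+1}, so:

  H_0: rank C_0 − rank ∂_1 = 7 − 6 = 1, and the invariant factors of ∂_1 are all 1, so H_0 = Z.
  H_1: rank ker ∂_1 − rank ∂_2 = (9 − 6) − 0 = 3, and there is no ∂_2, so H_1 = Z^3.

(K is a triangulation of a wedge of 3 circles.)

H_0 = Z,  H_1 = Z^3.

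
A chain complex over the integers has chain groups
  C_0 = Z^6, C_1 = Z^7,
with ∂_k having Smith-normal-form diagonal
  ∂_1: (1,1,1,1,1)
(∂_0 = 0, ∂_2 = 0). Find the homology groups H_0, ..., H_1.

H_0 ≅ Z,  H_1 ≅ Z^2.

H_0: b_0 = 6 − 0 − 5 = 1; torsion from ∂_1 factors > 1: none. So H_0 ≅ Z.
H_1: b_1 = 7 − 5 − 0 = 2; torsion from ∂_2 factors > 1: none. So H_1 ≅ Z^2.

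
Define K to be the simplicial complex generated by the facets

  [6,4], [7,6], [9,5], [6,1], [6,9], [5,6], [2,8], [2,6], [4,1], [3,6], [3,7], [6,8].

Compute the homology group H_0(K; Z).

Order the vertices as 1 < 2 < 3 < 4 < 5 < 6 < 7 < 8 < 9. Listing each simplex with vertices in this order, K has dimension 1 with simplices:

  0-simplices (9): [1], [2], [3], [4], [5], [6], [7], [8], [9]
  1-simplices (12): [1,4], [1,6], [2,6], [2,8], [3,6], [3,7], [4,6], [5,6], [5,9], [6,7], [6,8], [6,9]

giving chain groups C_0 ≅ Z^9, C_1 ≅ Z^12.

Boundary ∂_1: C_1 → C_0 maps an edge to its endpoints' difference, ∂[p,q] = q − p. For instance
  ∂[6,8] = [8] − [6].
The 9×12 boundary matrix has rank 8 and Smith normal form diag(1,1,1,1,1,1,1,1).

From H_k ≅ ker(∂_k) / im(∂_{k+1}) we obtain:

  H_0: rank C_0 − rank ∂_1 = 9 − 8 = 1, and the invariant factors of ∂_1 are all 1, so H_0 ≅ Z.

(K is a triangulation of a wedge of 4 circles.)

H_0 = Z.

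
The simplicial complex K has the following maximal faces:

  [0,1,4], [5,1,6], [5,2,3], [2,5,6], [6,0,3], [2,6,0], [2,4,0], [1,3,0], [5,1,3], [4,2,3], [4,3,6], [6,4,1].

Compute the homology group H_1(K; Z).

H_1 = Z/2Z.

Take the total order 0 < 1 < 2 < 3 < 4 < 5 < 6 on the vertex set. Then K (dimension 2) consists of the simplices:

  0-simplices (7): [0], [1], [2], [3], [4], [5], [6]
  1-simplices (18): [0,1], [0,2], [0,3], [0,4], [0,6], [1,3], [1,4], [1,5], [1,6], [2,3], [2,4], [2,5], [2,6], [3,4], [3,5], [3,6], [4,6], [5,6]
  2-simplices (12): [0,1,3], [0,1,4], [0,2,4], [0,2,6], [0,3,6], [1,3,5], [1,4,6], [1,5,6], [2,3,4], [2,3,5], [2,5,6], [3,4,6]

Hence C_0 ≅ Z^7, C_1 ≅ Z^18, C_2 ≅ Z^12.

∂_1: C_1 → C_0 sends each edge [p,q] (with p < q) to q − p. For instance
  ∂[1,6] = [6] − [1].
This gives a 7×18 integer matrix of rank 6; reducing to Smith normal form yields diagonal entries (1,1,1,1,1,1).

Boundary ∂_2: C_2 → C_1 acts by ∂[p,q,r] = [q,r] − [p,r] + [p,q]. For instance
  ∂[2,3,4] = [3,4] − [2,4] + [2,3],
  ∂[0,2,4] = [2,4] − [0,4] + [0,2].
This gives a 18×12 integer matrix of rank 12; reducing to Smith normal form yields diagonal entries (1,1,1,1,1,1,1,1,1,1,1,2).

From H_k ≅ ker(∂_k) / im(∂_{k+1}) we obtain:

  H_1: rank ker ∂_1 − rank ∂_2 = (18 − 6) − 12 = 0, and ∂_2 has invariant factor 2 > 1, so H_1 ≅ Z/2Z.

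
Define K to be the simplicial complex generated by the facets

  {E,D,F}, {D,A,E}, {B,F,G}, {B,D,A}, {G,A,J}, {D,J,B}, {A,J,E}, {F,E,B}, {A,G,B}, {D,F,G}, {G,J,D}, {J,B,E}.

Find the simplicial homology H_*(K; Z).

K has 7 vertices, 18 edges, 12 triangles.
rank ∂_0 = 0, rank ∂_1 = 6 ⇒ b_0 = 7 − 0 − 6 = 1; all invariant factors of ∂_1 are 1 so no torsion. So H_0 = Z.
rank ∂_1 = 6, rank ∂_2 = 12 ⇒ b_1 = 18 − 6 − 12 = 0; ∂_2 has invariant factor(s) [2] giving torsion. So H_1 = Z/2.
rank ∂_2 = 12, rank ∂_3 = 0 ⇒ b_2 = 12 − 12 − 0 = 0. So H_2 = 0.

H_0 ≅ Z,  H_1 ≅ Z/2,  H_2 = 0.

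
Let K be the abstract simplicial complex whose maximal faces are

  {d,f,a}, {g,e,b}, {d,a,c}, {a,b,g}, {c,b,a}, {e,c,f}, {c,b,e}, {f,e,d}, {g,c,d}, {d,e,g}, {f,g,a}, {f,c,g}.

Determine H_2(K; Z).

K has 7 vertices, 18 edges, 12 triangles.
rank ∂_2 = 12, rank ∂_3 = 0 ⇒ b_2 = 12 − 12 − 0 = 0. So H_2 ≅ 0.

H_2 = 0.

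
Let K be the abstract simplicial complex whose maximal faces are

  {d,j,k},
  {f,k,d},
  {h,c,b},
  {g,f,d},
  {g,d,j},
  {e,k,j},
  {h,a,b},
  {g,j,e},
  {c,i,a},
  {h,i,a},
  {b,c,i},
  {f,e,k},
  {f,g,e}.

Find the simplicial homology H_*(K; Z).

Fix the vertex order a < b < c < d < e < f < g < h < i < j < k and write every simplex with vertices in increasing order. Then dim K = 2 and the simplices of K are:

  0-simplices (11): a, b, c, d, e, f, g, h, i, j, k
  1-simplices (22): ab, ac, ah, ai, bc, bh, bi, ch, ci, df, dg, dj, dk, ef, eg, ej, ek, fg, fk, gj, hi, jk
  2-simplices (13): abh, aci, ahi, bch, bci, dfg, dfk, dgj, djk, efg, efk, egj, ejk

giving chain groups C_0 ≅ Z^11, C_1 ≅ Z^22, C_2 ≅ Z^13.

∂_1: C_1 → C_0 is given by ∂[p,q] = [q] − [p]. For instance
  ∂df = f − d.
The resulting 11×22 matrix has rank 9, and its Smith normal form has invariant factors (1,1,1,1,1,1,1,1,1).

The boundary map ∂_2: C_2 → C_1 acts by ∂[p,q,r] = [q,r] − [p,r] + [p,q]. For instance
  ∂aci = ci − ai + ac,
  ∂abh = bh − ah + ab.
The resulting 22×13 matrix has rank 12, and its Smith normal form has invariant factors (1,1,1,1,1,1,1,1,1,1,1,1).

Now H_k = ker ∂_k / im ∂_{k+1}, so:

  H_0: rank C_0 − rank ∂_1 = 11 − 9 = 2, and the invariant factors of ∂_1 are all 1, so H_0 = Z^2.
  H_1: rank ker ∂_1 − rank ∂_2 = (22 − 9) − 12 = 1, and the invariant factors of ∂_2 are all 1, so H_1 = Z.
  H_2: rank ker ∂_2 − rank ∂_3 = (13 − 12) − 0 = 1, and there is no ∂_3, so H_2 = Z.

(K is a triangulation of the disjoint union of the Möbius band and the 2-sphere S^2.)

H_0 ≅ Z^2,  H_1 ≅ Z,  H_2 ≅ Z.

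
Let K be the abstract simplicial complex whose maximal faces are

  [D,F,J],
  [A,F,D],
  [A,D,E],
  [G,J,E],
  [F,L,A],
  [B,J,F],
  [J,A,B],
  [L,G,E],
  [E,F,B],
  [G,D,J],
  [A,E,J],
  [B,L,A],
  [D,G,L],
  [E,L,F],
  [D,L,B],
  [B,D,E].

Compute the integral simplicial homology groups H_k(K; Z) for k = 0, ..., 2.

We work with the vertex ordering A < B < D < E < F < G < J < L. The simplices of K, each written with vertices in increasing order, are:

  0-simplices (8): A, B, D, E, F, G, J, L
  1-simplices (24): AB, AD, AE, AF, AJ, AL, BD, BE, BF, BJ, BL, DE, DF, DG, DJ, DL, EF, EG, EJ, EL, FJ, FL, GJ, GL
  2-simplices (16): ABJ, ABL, ADE, ADF, AEJ, AFL, BDE, BDL, BEF, BFJ, DFJ, DGJ, DGL, EFL, EGJ, EGL

giving chain groups C_0 ≅ Z^8, C_1 ≅ Z^24, C_2 ≅ Z^16.

∂_1: C_1 → C_0 maps an edge to its endpoints' difference, ∂[p,q] = q − p. For instance
  ∂DE = E − D.
This gives a 8×24 integer matrix of rank 7; reducing to Smith normal form yields diagonal entries (1,1,1,1,1,1,1).

The boundary map ∂_2: C_2 → C_1 sends each 2-simplex [p,q,r] to [q,r] − [p,r] + [p,q]. For instance
  ∂BDL = DL − BL + BD,
  ∂BFJ = FJ − BJ + BF.
The resulting 24×16 matrix has rank 15, and its Smith normal form has invariant factors (1,1,1,1,1,1,1,1,1,1,1,1,1,1,1).

From H_k ≅ ker(∂_k) / im(∂_{k+1}) we obtain:

  H_0: rank C_0 − rank ∂_1 = 8 − 7 = 1, and the invariant factors of ∂_1 are all 1, so H_0 ≅ Z.
  H_1: rank ker ∂_1 − rank ∂_2 = (24 − 7) − 15 = 2, and the invariant factors of ∂_2 are all 1, so H_1 ≅ Z^2.
  H_2: rank ker ∂_2 − rank ∂_3 = (16 − 15) − 0 = 1, and there is no ∂_3, so H_2 ≅ Z.

(K is a triangulation of the torus T^2.)

H_0 = Z,  H_1 = Z^2,  H_2 = Z.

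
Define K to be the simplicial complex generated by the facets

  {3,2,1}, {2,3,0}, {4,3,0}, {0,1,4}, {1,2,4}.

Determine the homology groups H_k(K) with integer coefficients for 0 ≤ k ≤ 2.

We work with the vertex ordering 0 < 1 < 2 < 3 < 4. The simplices of K, each written with vertices in increasing order, are:

  0-simplices (5): [0], [1], [2], [3], [4]
  1-simplices (10): [0,1], [0,2], [0,3], [0,4], [1,2], [1,3], [1,4], [2,3], [2,4], [3,4]
  2-simplices (5): [0,1,4], [0,2,3], [0,3,4], [1,2,3], [1,2,4]

giving chain groups C_0 ≅ Z^5, C_1 ≅ Z^10, C_2 ≅ Z^5.

The boundary map ∂_1: C_1 → C_0 is given by ∂[p,q] = [q] − [p].
This gives a 5×10 integer matrix of rank 4; reducing to Smith normal form yields diagonal entries (1,1,1,1).

∂_2: C_2 → C_1 sends each 2-simplex [p,q,r] to [q,r] − [p,r] + [p,q]. For instance
  ∂[1,2,3] = [2,3] − [1,3] + [1,2],
  ∂[0,1,4] = [1,4] − [0,4] + [0,1].
The 10×5 boundary matrix has rank 5 and Smith normal form diag(1,1,1,1,1).

From H_k ≅ ker(∂_k) / im(∂_{k+1}) we obtain:

  H_0: rank C_0 − rank ∂_1 = 5 − 4 = 1, and the invariant factors of ∂_1 are all 1, so H_0 = Z.
  H_1: rank ker ∂_1 − rank ∂_2 = (10 − 4) − 5 = 1, and the invariant factors of ∂_2 are all 1, so H_1 = Z.
  H_2: rank ker ∂_2 − rank ∂_3 = (5 − 5) − 0 = 0, and there is no ∂_3, so H_2 = 0.

H_0 = Z,  H_1 = Z,  H_2 = 0.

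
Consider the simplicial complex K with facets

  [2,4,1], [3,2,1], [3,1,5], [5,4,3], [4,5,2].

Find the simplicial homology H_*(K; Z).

H_0 ≅ Z,  H_1 ≅ Z,  H_2 = 0.

Take the total order 1 < 2 < 3 < 4 < 5 on the vertex set. Then K (dimension 2) consists of the simplices:

  0-simplices (5): [1], [2], [3], [4], [5]
  1-simplices (10): [1,2], [1,3], [1,4], [1,5], [2,3], [2,4], [2,5], [3,4], [3,5], [4,5]
  2-simplices (5): [1,2,3], [1,2,4], [1,3,5], [2,4,5], [3,4,5]

giving chain groups C_0 ≅ Z^5, C_1 ≅ Z^10, C_2 ≅ Z^5.

Boundary ∂_1: C_1 → C_0 sends each edge [p,q] (with p < q) to q − p.
As a 5×10 matrix over Z this has rank 4, with invariant factors (1,1,1,1).

The boundary map ∂_2: C_2 → C_1 acts by ∂[p,q,r] = [q,r] − [p,r] + [p,q]. For instance
  ∂[3,4,5] = [4,5] − [3,5] + [3,4],
  ∂[1,2,4] = [2,4] − [1,4] + [1,2].
The 10×5 boundary matrix has rank 5 and Smith normal form diag(1,1,1,1,1).

Reading off H_k = ker ∂_k / im ∂_{k+1}:

  H_0: rank C_0 − rank ∂_1 = 5 − 4 = 1, and the invariant factors of ∂_1 are all 1, so H_0 ≅ Z.
  H_1: rank ker ∂_1 − rank ∂_2 = (10 − 4) − 5 = 1, and the invariant factors of ∂_2 are all 1, so H_1 ≅ Z.
  H_2: rank ker ∂_2 − rank ∂_3 = (5 − 5) − 0 = 0, and there is no ∂_3, so H_2 ≅ 0.

(K is a triangulation of the Möbius band.)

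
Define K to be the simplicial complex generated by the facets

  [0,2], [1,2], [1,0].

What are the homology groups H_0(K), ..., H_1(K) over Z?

H_0 ≅ Z,  H_1 ≅ Z.

We work with the vertex ordering 0 < 1 < 2. The simplices of K, each written with vertices in increasing order, are:

  0-simplices (3): [0], [1], [2]
  1-simplices (3): [0,1], [0,2], [1,2]

so the chain groups are C_0 ≅ Z^3, C_1 ≅ Z^3.

∂_1: C_1 → C_0 sends each edge [p,q] (with p < q) to q − p.
The 3×3 boundary matrix has rank 2 and Smith normal form diag(1,1).

Computing H_k = (kernel of ∂_k) / (image of ∂_{k+1}):

  H_0: rank C_0 − rank ∂_1 = 3 − 2 = 1, and the invariant factors of ∂_1 are all 1, so H_0 ≅ Z.
  H_1: rank ker ∂_1 − rank ∂_2 = (3 − 2) − 0 = 1, and there is no ∂_2, so H_1 ≅ Z.

As a check, the Euler characteristic is 3 − 3 = 0, which agrees with 1 − 1 = 0.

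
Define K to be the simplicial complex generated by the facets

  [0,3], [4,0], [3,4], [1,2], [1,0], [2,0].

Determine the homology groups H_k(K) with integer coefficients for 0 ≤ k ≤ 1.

H_0 = Z,  H_1 = Z^2.

Take the total order 0 < 1 < 2 < 3 < 4 on the vertex set. Then K (dimension 1) consists of the simplices:

  0-simplices (5): [0], [1], [2], [3], [4]
  1-simplices (6): [0,1], [0,2], [0,3], [0,4], [1,2], [3,4]

so the chain groups are C_0 ≅ Z^5, C_1 ≅ Z^6.

Boundary ∂_1: C_1 → C_0 sends each edge [p,q] (with p < q) to q − p.
As a 5×6 matrix over Z this has rank 4, with invariant factors (1,1,1,1).

Now H_k = ker ∂_k / im ∂_{k+1}, so:

  H_0: rank C_0 − rank ∂_1 = 5 − 4 = 1, and the invariant factors of ∂_1 are all 1, so H_0 ≅ Z.
  H_1: rank ker ∂_1 − rank ∂_2 = (6 − 4) − 0 = 2, and there is no ∂_2, so H_1 ≅ Z^2.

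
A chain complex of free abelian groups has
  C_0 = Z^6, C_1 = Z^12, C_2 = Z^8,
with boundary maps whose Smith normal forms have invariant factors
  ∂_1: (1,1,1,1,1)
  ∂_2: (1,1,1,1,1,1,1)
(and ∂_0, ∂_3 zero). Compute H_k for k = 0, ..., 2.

H_0 ≅ Z,  H_1 = 0,  H_2 ≅ Z.

H_0: b_0 = 6 − 0 − 5 = 1; torsion from ∂_1 factors > 1: none. So H_0 ≅ Z.
H_1: b_1 = 12 − 5 − 7 = 0; torsion from ∂_2 factors > 1: none. So H_1 ≅ 0.
H_2: b_2 = 8 − 7 − 0 = 1; torsion from ∂_3 factors > 1: none. So H_2 ≅ Z.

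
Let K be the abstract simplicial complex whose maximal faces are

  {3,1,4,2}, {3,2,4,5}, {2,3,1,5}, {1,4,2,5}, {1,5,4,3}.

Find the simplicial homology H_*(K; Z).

Take the total order 1 < 2 < 3 < 4 < 5 on the vertex set. Then K (dimension 3) consists of the simplices:

  0-simplices (5): [1], [2], [3], [4], [5]
  1-simplices (10): [1,2], [1,3], [1,4], [1,5], [2,3], [2,4], [2,5], [3,4], [3,5], [4,5]
  2-simplices (10): [1,2,3], [1,2,4], [1,2,5], [1,3,4], [1,3,5], [1,4,5], [2,3,4], [2,3,5], [2,4,5], [3,4,5]
  3-simplices (5): [1,2,3,4], [1,2,3,5], [1,2,4,5], [1,3,4,5], [2,3,4,5]

so the chain groups are C_0 ≅ Z^5, C_1 ≅ Z^10, C_2 ≅ Z^10, C_3 ≅ Z^5.

∂_1: C_1 → C_0 is given by ∂[p,q] = [q] − [p].
The resulting 5×10 matrix has rank 4, and its Smith normal form has invariant factors (1,1,1,1).

∂_2: C_2 → C_1 maps a triangle to the signed sum of its edges. For instance
  ∂[2,3,4] = [3,4] − [2,4] + [2,3],
  ∂[2,4,5] = [4,5] − [2,5] + [2,4].
This gives a 10×10 integer matrix of rank 6; reducing to Smith normal form yields diagonal entries (1,1,1,1,1,1).

∂_3: C_3 → C_2 sends each 3-simplex σ to the alternating sum Σ_i (−1)^i (σ with its i-th vertex removed). For instance
  ∂[1,2,4,5] = [2,4,5] − [1,4,5] + [1,2,5] − [1,2,4],
  ∂[1,2,3,4] = [2,3,4] − [1,3,4] + [1,2,4] − [1,2,3].
As a 10×5 matrix over Z this has rank 4, with invariant factors (1,1,1,1).

Reading off H_k = ker ∂_k / im ∂_{k+1}:

  H_0: rank C_0 − rank ∂_1 = 5 − 4 = 1, and the invariant factors of ∂_1 are all 1, so H_0 ≅ Z.
  H_1: rank ker ∂_1 − rank ∂_2 = (10 − 4) − 6 = 0, and the invariant factors of ∂_2 are all 1, so H_1 ≅ 0.
  H_2: rank ker ∂_2 − rank ∂_3 = (10 − 6) − 4 = 0, and the invariant factors of ∂_3 are all 1, so H_2 ≅ 0.
  H_3: rank ker ∂_3 − rank ∂_4 = (5 − 4) − 0 = 1, and there is no ∂_4, so H_3 ≅ Z.

H_0 ≅ Z,  H_1 = 0,  H_2 = 0,  H_3 ≅ Z.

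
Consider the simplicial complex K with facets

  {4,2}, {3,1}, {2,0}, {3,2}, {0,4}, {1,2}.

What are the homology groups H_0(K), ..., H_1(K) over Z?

Take the total order 0 < 1 < 2 < 3 < 4 on the vertex set. Then K (dimension 1) consists of the simplices:

  0-simplices (5): [0], [1], [2], [3], [4]
  1-simplices (6): [0,2], [0,4], [1,2], [1,3], [2,3], [2,4]

so the chain groups are C_0 ≅ Z^5, C_1 ≅ Z^6.

∂_1: C_1 → C_0 sends each edge [p,q] (with p < q) to q − p.
The 5×6 boundary matrix has rank 4 and Smith normal form diag(1,1,1,1).

Reading off H_k = ker ∂_k / im ∂_{k+1}:

  H_0: rank C_0 − rank ∂_1 = 5 − 4 = 1, and the invariant factors of ∂_1 are all 1, so H_0 = Z.
  H_1: rank ker ∂_1 − rank ∂_2 = (6 − 4) − 0 = 2, and there is no ∂_2, so H_1 = Z^2.

As a check, the Euler characteristic is 5 − 6 = -1, which agrees with 1 − 2 = -1.

H_0 = Z,  H_1 = Z^2.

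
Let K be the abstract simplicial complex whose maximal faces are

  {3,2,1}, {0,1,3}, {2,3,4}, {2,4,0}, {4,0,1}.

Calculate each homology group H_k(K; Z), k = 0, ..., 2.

Take the total order 0 < 1 < 2 < 3 < 4 on the vertex set. Then K (dimension 2) consists of the simplices:

  0-simplices (5): [0], [1], [2], [3], [4]
  1-simplices (10): [0,1], [0,2], [0,3], [0,4], [1,2], [1,3], [1,4], [2,3], [2,4], [3,4]
  2-simplices (5): [0,1,3], [0,1,4], [0,2,4], [1,2,3], [2,3,4]

Hence C_0 ≅ Z^5, C_1 ≅ Z^10, C_2 ≅ Z^5.

The boundary map ∂_1: C_1 → C_0 is given by ∂[p,q] = [q] − [p]. For instance
  ∂[2,3] = [3] − [2].
The 5×10 boundary matrix has rank 4 and Smith normal form diag(1,1,1,1).

Boundary ∂_2: C_2 → C_1 maps a triangle to the signed sum of its edges. For instance
  ∂[0,2,4] = [2,4] − [0,4] + [0,2],
  ∂[2,3,4] = [3,4] − [2,4] + [2,3].
The resulting 10×5 matrix has rank 5, and its Smith normal form has invariant factors (1,1,1,1,1).

Now H_k = ker ∂_k / im ∂_{k+1}, so:

  H_0: rank C_0 − rank ∂_1 = 5 − 4 = 1, and the invariant factors of ∂_1 are all 1, so H_0 ≅ Z.
  H_1: rank ker ∂_1 − rank ∂_2 = (10 − 4) − 5 = 1, and the invariant factors of ∂_2 are all 1, so H_1 ≅ Z.
  H_2: rank ker ∂_2 − rank ∂_3 = (5 − 5) − 0 = 0, and there is no ∂_3, so H_2 ≅ 0.

H_0 ≅ Z,  H_1 ≅ Z,  H_2 = 0.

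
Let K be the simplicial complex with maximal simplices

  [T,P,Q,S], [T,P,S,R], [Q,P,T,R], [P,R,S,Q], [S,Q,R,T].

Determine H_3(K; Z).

H_3 = Z.

We work with the vertex ordering P < Q < R < S < T. The simplices of K, each written with vertices in increasing order, are:

  0-simplices (5): P, Q, R, S, T
  1-simplices (10): PQ, PR, PS, PT, QR, QS, QT, RS, RT, ST
  2-simplices (10): PQR, PQS, PQT, PRS, PRT, PST, QRS, QRT, QST, RST
  3-simplices (5): PQRS, PQRT, PQST, PRST, QRST

so the chain groups are C_0 ≅ Z^5, C_1 ≅ Z^10, C_2 ≅ Z^10, C_3 ≅ Z^5.

∂_1: C_1 → C_0 is given by ∂[p,q] = [q] − [p]. For instance
  ∂ST = T − S.
The 5×10 boundary matrix has rank 4 and Smith normal form diag(1,1,1,1).

∂_2: C_2 → C_1 maps a triangle to the signed sum of its edges. For instance
  ∂PQR = QR − PR + PQ,
  ∂PQS = QS − PS + PQ.
The 10×10 boundary matrix has rank 6 and Smith normal form diag(1,1,1,1,1,1).

∂_3: C_3 → C_2 sends each 3-simplex σ to the alternating sum Σ_i (−1)^i (σ with its i-th vertex removed). For instance
  ∂PQRS = QRS − PRS + PQS − PQR,
  ∂PQST = QST − PST + PQT − PQS.
The 10×5 boundary matrix has rank 4 and Smith normal form diag(1,1,1,1).

Computing H_k = (kernel of ∂_k) / (image of ∂_{k+1}):

  H_3: rank ker ∂_3 − rank ∂_4 = (5 − 4) − 0 = 1, and there is no ∂_4, so H_3 = Z.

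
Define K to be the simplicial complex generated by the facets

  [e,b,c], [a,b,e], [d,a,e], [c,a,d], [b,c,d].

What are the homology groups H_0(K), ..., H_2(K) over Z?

H_0 ≅ Z,  H_1 ≅ Z,  H_2 = 0.

Fix the vertex order a < b < c < d < e and write every simplex with vertices in increasing order. Then dim K = 2 and the simplices of K are:

  0-simplices (5): a, b, c, d, e
  1-simplices (10): ab, ac, ad, ae, bc, bd, be, cd, ce, de
  2-simplices (5): abe, acd, ade, bcd, bce

giving chain groups C_0 ≅ Z^5, C_1 ≅ Z^10, C_2 ≅ Z^5.

∂_1: C_1 → C_0 is given by ∂[p,q] = [q] − [p]. For instance
  ∂ac = c − a.
The 5×10 boundary matrix has rank 4 and Smith normal form diag(1,1,1,1).

∂_2: C_2 → C_1 acts by ∂[p,q,r] = [q,r] − [p,r] + [p,q]. For instance
  ∂ade = de − ae + ad,
  ∂abe = be − ae + ab.
The 10×5 boundary matrix has rank 5 and Smith normal form diag(1,1,1,1,1).

Now H_k = ker ∂_k / im ∂_{k+1}, so:

  H_0: rank C_0 − rank ∂_1 = 5 − 4 = 1, and the invariant factors of ∂_1 are all 1, so H_0 ≅ Z.
  H_1: rank ker ∂_1 − rank ∂_2 = (10 − 4) − 5 = 1, and the invariant factors of ∂_2 are all 1, so H_1 ≅ Z.
  H_2: rank ker ∂_2 − rank ∂_3 = (5 − 5) − 0 = 0, and there is no ∂_3, so H_2 ≅ 0.

As a check, the Euler characteristic is 5 − 10 + 5 = 0, which agrees with 1 − 1 + 0 = 0.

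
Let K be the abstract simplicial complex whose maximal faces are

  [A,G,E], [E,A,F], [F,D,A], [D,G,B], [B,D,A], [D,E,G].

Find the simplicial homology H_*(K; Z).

Take the total order A < B < D < E < F < G on the vertex set. Then K (dimension 2) consists of the simplices:

  0-simplices (6): A, B, D, E, F, G
  1-simplices (12): AB, AD, AE, AF, AG, BD, BG, DE, DF, DG, EF, EG
  2-simplices (6): ABD, ADF, AEF, AEG, BDG, DEG

giving chain groups C_0 ≅ Z^6, C_1 ≅ Z^12, C_2 ≅ Z^6.

∂_1: C_1 → C_0 sends each edge [p,q] (with p < q) to q − p. For instance
  ∂AE = E − A.
The resulting 6×12 matrix has rank 5, and its Smith normal form has invariant factors (1,1,1,1,1).

Boundary ∂_2: C_2 → C_1 sends each 2-simplex [p,q,r] to [q,r] − [p,r] + [p,q]. For instance
  ∂DEG = EG − DG + DE,
  ∂ADF = DF − AF + AD.
The resulting 12×6 matrix has rank 6, and its Smith normal form has invariant factors (1,1,1,1,1,1).

From H_k ≅ ker(∂_k) / im(∂_{k+1}) we obtain:

  H_0: rank C_0 − rank ∂_1 = 6 − 5 = 1, and the invariant factors of ∂_1 are all 1, so H_0 = Z.
  H_1: rank ker ∂_1 − rank ∂_2 = (12 − 5) − 6 = 1, and the invariant factors of ∂_2 are all 1, so H_1 = Z.
  H_2: rank ker ∂_2 − rank ∂_3 = (6 − 6) − 0 = 0, and there is no ∂_3, so H_2 = 0.

As a check, the Euler characteristic is 6 − 12 + 6 = 0, which agrees with 1 − 1 + 0 = 0.

H_0 ≅ Z,  H_1 ≅ Z,  H_2 = 0.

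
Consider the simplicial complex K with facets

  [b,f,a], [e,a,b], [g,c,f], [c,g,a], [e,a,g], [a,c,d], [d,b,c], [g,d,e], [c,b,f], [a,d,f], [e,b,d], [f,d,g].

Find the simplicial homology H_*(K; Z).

Fix the vertex order a < b < c < d < e < f < g and write every simplex with vertices in increasing order. Then dim K = 2 and the simplices of K are:

  0-simplices (7): a, b, c, d, e, f, g
  1-simplices (18): ab, ac, ad, ae, af, ag, bc, bd, be, bf, cd, cf, cg, de, df, dg, eg, fg
  2-simplices (12): abe, abf, acd, acg, adf, aeg, bcd, bcf, bde, cfg, deg, dfg

so the chain groups are C_0 ≅ Z^7, C_1 ≅ Z^18, C_2 ≅ Z^12.

Boundary ∂_1: C_1 → C_0 sends each edge [p,q] (with p < q) to q − p.
The resulting 7×18 matrix has rank 6, and its Smith normal form has invariant factors (1,1,1,1,1,1).

∂_2: C_2 → C_1 acts by ∂[p,q,r] = [q,r] − [p,r] + [p,q]. For instance
  ∂acg = cg − ag + ac,
  ∂deg = eg − dg + de.
This gives a 18×12 integer matrix of rank 12; reducing to Smith normal form yields diagonal entries (1,1,1,1,1,1,1,1,1,1,1,2).

Computing H_k = (kernel of ∂_k) / (image of ∂_{k+1}):

  H_0: rank C_0 − rank ∂_1 = 7 − 6 = 1, and the invariant factors of ∂_1 are all 1, so H_0 = Z.
  H_1: rank ker ∂_1 − rank ∂_2 = (18 − 6) − 12 = 0, and ∂_2 has invariant factor 2 > 1, so H_1 = Z/2.
  H_2: rank ker ∂_2 − rank ∂_3 = (12 − 12) − 0 = 0, and there is no ∂_3, so H_2 = 0.

As a check, the Euler characteristic is 7 − 18 + 12 = 1, which agrees with 1 − 0 + 0 = 1.

H_0 = Z,  H_1 = Z/2,  H_2 = 0.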